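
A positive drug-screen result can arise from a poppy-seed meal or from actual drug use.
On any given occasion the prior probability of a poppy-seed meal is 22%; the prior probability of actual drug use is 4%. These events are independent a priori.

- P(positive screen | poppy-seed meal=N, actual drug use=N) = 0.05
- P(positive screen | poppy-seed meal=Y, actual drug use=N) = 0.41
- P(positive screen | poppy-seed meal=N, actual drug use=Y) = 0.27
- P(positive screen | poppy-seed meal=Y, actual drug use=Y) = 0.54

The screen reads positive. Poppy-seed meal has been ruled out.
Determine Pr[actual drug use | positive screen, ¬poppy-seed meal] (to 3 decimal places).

Pr[actual drug use | positive screen, ¬poppy-seed meal] ≈ 0.184

P(positive screen | ¬poppy-seed meal) = 0.05×0.96 + 0.27×0.04 = 0.048000 + 0.010800 = 0.058800
Of this, 0.010800 comes from 0.27×0.04 (the actual drug use=true cases).
Hence the posterior is 0.010800/0.058800 ≈ 0.184.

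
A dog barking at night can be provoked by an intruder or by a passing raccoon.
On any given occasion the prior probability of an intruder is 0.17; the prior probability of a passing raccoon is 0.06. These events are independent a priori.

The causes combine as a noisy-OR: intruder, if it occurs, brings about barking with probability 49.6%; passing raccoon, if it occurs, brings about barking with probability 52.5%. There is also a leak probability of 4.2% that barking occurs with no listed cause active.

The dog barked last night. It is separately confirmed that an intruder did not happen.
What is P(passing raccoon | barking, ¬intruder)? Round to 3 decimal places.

Under noisy-OR, P(barking | causes) = 1 − (1−0.042)·∏(1−qᵢ) over the active causes.
Weight on passing raccoon=true, given the evidence: 0.54495*0.06 = 0.032697
Normalizer over all consistent configurations: 0.042*0.94 + 0.54495*0.06 = 0.072177
P(passing raccoon | barking, ¬intruder) = 0.032697/0.072177 ≈ 0.453

P(passing raccoon | barking, ¬intruder) ≈ 0.453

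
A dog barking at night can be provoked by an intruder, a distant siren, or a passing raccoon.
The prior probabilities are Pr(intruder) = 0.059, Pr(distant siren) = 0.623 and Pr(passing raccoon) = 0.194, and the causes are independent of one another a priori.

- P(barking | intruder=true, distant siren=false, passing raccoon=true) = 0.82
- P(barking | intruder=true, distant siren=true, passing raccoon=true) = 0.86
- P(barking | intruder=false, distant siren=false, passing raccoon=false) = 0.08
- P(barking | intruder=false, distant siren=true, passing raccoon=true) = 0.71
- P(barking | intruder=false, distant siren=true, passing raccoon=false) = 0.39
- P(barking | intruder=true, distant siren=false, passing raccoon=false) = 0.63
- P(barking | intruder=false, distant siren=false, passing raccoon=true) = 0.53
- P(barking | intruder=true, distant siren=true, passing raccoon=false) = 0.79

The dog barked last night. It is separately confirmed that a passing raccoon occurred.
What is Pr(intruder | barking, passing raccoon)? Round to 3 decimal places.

Enumerate the 4 (intruder, distant siren) configurations and weight by the priors:
  P(barking | passing raccoon) = 0.53*0.941*0.377 + 0.71*0.941*0.623 + 0.82*0.059*0.377 + 0.86*0.059*0.623
        = 0.188021 + 0.416233 + 0.018239 + 0.031611 = 0.654104
Keeping only the intruder-present terms gives 0.049850, so
  P(intruder | barking, passing raccoon) = 0.049850 / 0.654104 ≈ 0.076

Pr(intruder | barking, passing raccoon) ≈ 0.076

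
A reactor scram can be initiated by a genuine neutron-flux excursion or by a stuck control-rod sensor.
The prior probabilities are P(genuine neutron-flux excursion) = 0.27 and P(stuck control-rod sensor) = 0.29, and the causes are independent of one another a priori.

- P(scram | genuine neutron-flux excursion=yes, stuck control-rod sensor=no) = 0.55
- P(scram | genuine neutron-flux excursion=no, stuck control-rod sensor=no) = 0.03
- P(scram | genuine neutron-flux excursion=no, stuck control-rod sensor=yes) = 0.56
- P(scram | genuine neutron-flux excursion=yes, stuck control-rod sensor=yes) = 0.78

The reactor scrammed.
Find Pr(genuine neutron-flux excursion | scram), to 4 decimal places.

Enumerate the 4 (genuine neutron-flux excursion, stuck control-rod sensor) configurations and weight by the priors:
  P(scram) = 0.03·0.73·0.71 + 0.56·0.73·0.29 + 0.55·0.27·0.71 + 0.78·0.27·0.29
        = 0.015549 + 0.118552 + 0.105435 + 0.061074 = 0.300610
Keeping only the genuine neutron-flux excursion-present terms gives 0.166509, so
  P(genuine neutron-flux excursion | scram) = 0.166509 / 0.300610 ≈ 0.5539

Pr(genuine neutron-flux excursion | scram) ≈ 0.5539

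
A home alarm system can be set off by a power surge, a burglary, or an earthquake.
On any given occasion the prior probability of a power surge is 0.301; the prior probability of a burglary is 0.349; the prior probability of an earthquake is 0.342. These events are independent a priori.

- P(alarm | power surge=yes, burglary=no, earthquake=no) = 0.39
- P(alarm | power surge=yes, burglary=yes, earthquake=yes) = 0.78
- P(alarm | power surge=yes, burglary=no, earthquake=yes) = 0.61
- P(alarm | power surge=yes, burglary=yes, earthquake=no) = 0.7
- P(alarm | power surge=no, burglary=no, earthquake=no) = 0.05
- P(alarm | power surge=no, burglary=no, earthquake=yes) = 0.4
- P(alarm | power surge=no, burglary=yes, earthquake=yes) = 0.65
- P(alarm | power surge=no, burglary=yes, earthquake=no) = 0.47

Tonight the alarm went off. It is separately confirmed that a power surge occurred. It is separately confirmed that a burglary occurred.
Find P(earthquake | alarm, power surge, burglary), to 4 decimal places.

For the numerator, keep only earthquake=true terms: 0.78·0.342 = 0.266760
Denominator P(alarm | power surge, burglary): 0.7·0.658 + 0.78·0.342 = 0.727360
P(earthquake | alarm, power surge, burglary) = 0.266760/0.727360 ≈ 0.3668

P(earthquake | alarm, power surge, burglary) ≈ 0.3668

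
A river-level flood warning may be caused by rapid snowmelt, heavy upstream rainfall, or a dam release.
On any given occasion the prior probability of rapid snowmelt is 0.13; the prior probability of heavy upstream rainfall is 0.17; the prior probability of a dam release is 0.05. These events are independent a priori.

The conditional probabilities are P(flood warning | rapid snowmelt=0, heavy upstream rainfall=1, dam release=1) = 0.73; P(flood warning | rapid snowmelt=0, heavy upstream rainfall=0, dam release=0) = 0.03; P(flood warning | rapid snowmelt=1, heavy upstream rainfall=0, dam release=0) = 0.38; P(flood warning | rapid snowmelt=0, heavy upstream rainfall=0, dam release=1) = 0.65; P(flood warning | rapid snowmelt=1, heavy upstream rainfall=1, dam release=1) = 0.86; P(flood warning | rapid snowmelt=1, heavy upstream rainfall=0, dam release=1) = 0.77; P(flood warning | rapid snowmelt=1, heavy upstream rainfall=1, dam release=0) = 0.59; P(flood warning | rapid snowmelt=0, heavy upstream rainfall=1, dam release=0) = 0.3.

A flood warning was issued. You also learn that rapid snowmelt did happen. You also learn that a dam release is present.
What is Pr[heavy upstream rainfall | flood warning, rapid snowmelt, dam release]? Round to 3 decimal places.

P(flood warning | rapid snowmelt, dam release) = 0.77×0.83 + 0.86×0.17 = 0.639100 + 0.146200 = 0.785300
The heavy upstream rainfall-present share is 0.86×0.17 = 0.146200.
So P(heavy upstream rainfall | flood warning, rapid snowmelt, dam release) = 0.146200/0.785300 ≈ 0.186.

Pr[heavy upstream rainfall | flood warning, rapid snowmelt, dam release] ≈ 0.186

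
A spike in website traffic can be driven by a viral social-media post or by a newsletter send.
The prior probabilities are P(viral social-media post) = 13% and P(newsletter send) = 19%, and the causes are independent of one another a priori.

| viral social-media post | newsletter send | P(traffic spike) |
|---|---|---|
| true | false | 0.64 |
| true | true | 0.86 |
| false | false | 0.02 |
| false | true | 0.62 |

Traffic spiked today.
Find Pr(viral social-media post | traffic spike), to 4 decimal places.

P(traffic spike) = 0.02×0.87×0.81 + 0.62×0.87×0.19 + 0.64×0.13×0.81 + 0.86×0.13×0.19 = 0.014094 + 0.102486 + 0.067392 + 0.021242 = 0.205214
Of this, 0.088634 comes from 0.067392 + 0.021242 (the viral social-media post=true cases).
So P(viral social-media post | traffic spike) = 0.088634/0.205214 ≈ 0.4319.

Pr(viral social-media post | traffic spike) ≈ 0.4319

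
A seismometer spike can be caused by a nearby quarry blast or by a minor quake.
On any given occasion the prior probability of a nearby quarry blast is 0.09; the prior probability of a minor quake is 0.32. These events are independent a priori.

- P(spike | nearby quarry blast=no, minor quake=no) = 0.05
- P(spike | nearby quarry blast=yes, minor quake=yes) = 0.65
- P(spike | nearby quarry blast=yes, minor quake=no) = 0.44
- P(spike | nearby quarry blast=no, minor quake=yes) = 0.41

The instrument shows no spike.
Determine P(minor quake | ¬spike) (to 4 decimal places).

For the numerator, keep only minor quake=true terms: 0.171808 + 0.010080 = 0.181888
The normalizing constant is 0.95*0.91*0.68 + 0.59*0.91*0.32 + 0.56*0.09*0.68 + 0.35*0.09*0.32 = 0.804020
Posterior = 0.181888 / 0.804020 ≈ 0.2262

P(minor quake | ¬spike) ≈ 0.2262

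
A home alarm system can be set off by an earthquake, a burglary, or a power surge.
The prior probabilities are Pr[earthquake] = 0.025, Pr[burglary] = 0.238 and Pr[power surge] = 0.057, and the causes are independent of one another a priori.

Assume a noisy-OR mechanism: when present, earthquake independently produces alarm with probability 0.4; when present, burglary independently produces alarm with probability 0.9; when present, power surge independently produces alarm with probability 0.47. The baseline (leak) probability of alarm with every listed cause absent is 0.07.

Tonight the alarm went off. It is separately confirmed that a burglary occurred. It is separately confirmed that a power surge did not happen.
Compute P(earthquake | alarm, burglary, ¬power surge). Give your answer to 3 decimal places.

Under noisy-OR, P(alarm | causes) = 1 − (1−0.07)·∏(1−qᵢ) over the active causes.
Weight on earthquake=true, given the evidence: 0.9442×0.025 = 0.023605
Denominator P(alarm | burglary, ¬power surge): 0.907×0.975 + 0.9442×0.025 = 0.907930
P(earthquake | alarm, burglary, ¬power surge) = 0.023605/0.907930 ≈ 0.026

P(earthquake | alarm, burglary, ¬power surge) ≈ 0.026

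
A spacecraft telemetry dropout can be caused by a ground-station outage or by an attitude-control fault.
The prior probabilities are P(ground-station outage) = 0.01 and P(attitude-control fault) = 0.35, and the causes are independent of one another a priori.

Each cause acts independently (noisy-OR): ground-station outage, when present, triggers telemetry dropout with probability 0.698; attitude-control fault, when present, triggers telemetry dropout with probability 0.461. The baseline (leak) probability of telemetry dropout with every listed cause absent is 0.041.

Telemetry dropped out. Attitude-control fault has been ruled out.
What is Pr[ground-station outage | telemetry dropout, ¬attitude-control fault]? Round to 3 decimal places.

Pr[ground-station outage | telemetry dropout, ¬attitude-control fault] ≈ 0.149

Under noisy-OR, P(telemetry dropout | causes) = 1 − (1−0.041)·∏(1−qᵢ) over the active causes.
P(telemetry dropout | ¬attitude-control fault) = 0.041*0.99 + 0.710382*0.01 = 0.040590 + 0.007104 = 0.047694
Restricting to configurations with ground-station outage present: 0.710382*0.01 = 0.007104.
P(ground-station outage | telemetry dropout, ¬attitude-control fault) = 0.007104 / 0.047694 ≈ 0.149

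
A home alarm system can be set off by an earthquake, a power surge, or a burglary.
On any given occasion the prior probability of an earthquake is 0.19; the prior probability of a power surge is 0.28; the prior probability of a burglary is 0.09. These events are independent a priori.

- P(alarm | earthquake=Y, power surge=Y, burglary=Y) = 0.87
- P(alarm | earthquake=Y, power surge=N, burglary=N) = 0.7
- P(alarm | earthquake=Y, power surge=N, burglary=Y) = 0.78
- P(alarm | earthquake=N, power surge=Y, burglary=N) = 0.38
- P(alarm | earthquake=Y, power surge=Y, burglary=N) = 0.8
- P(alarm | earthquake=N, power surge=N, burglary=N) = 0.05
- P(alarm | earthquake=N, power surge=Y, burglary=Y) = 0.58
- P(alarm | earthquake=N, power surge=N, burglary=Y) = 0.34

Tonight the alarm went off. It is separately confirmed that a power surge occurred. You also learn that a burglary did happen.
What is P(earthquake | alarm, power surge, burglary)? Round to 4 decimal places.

P(alarm | power surge, burglary) = 0.58×0.81 + 0.87×0.19 = 0.469800 + 0.165300 = 0.635100
Of this, 0.165300 comes from 0.87×0.19 (the earthquake=true cases).
Hence the posterior is 0.165300/0.635100 ≈ 0.2603.

P(earthquake | alarm, power surge, burglary) ≈ 0.2603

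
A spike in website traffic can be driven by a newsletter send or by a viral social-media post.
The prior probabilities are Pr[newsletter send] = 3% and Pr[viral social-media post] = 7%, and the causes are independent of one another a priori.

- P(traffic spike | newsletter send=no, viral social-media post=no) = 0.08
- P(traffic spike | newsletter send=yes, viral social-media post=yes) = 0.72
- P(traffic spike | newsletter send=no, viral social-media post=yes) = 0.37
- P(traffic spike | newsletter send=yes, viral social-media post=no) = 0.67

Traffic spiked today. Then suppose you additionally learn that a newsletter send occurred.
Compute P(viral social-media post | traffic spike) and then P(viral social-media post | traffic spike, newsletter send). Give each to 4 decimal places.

P(traffic spike) = 0.08×0.97×0.93 + 0.37×0.97×0.07 + 0.67×0.03×0.93 + 0.72×0.03×0.07 = 0.072168 + 0.025123 + 0.018693 + 0.001512 = 0.117496
Restricting to configurations with viral social-media post present: 0.025123 + 0.001512 = 0.026635.
Hence the posterior is 0.026635/0.117496 ≈ 0.2267.

Now condition on the additional information:
P(traffic spike | newsletter send) = 0.67*0.93 + 0.72*0.07 = 0.623100 + 0.050400 = 0.673500
Restricting to configurations with viral social-media post present: 0.72*0.07 = 0.050400.
P(viral social-media post | traffic spike, newsletter send) = 0.050400 / 0.673500 ≈ 0.0748

P(viral social-media post | traffic spike) ≈ 0.2267; P(viral social-media post | traffic spike, newsletter send) ≈ 0.0748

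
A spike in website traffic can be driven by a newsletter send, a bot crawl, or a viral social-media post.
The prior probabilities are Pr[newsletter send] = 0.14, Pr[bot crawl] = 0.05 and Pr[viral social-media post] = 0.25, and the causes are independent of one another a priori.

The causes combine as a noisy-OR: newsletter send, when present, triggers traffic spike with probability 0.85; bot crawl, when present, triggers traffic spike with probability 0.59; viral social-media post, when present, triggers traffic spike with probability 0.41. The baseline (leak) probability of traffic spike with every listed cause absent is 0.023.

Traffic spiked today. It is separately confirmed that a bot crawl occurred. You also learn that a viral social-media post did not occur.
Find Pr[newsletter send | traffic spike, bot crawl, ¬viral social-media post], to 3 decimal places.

Under noisy-OR, P(traffic spike | causes) = 1 − (1−0.023)·∏(1−qᵢ) over the active causes.
P(traffic spike | bot crawl, ¬viral social-media post) = 0.59943×0.86 + 0.939914×0.14 = 0.515510 + 0.131588 = 0.647098
Restricting to configurations with newsletter send present: 0.939914×0.14 = 0.131588.
P(newsletter send | traffic spike, bot crawl, ¬viral social-media post) = 0.131588 / 0.647098 ≈ 0.203

Pr[newsletter send | traffic spike, bot crawl, ¬viral social-media post] ≈ 0.203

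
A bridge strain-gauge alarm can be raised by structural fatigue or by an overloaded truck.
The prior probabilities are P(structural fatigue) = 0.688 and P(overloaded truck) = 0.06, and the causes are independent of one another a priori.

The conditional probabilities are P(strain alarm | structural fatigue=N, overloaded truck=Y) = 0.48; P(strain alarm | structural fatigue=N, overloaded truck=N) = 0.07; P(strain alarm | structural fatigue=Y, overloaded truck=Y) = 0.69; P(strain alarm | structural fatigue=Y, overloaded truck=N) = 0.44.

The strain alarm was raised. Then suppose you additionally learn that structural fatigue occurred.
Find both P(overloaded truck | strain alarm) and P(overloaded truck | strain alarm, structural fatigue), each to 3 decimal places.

By total probability over the 4 (structural fatigue, overloaded truck) configurations:
  P(strain alarm) = 0.07×0.312×0.94 + 0.48×0.312×0.06 + 0.44×0.688×0.94 + 0.69×0.688×0.06
        = 0.020530 + 0.008986 + 0.284557 + 0.028483 = 0.342556
Keeping only the overloaded truck-present terms gives 0.037469, so
  P(overloaded truck | strain alarm) = 0.037469 / 0.342556 ≈ 0.109

Now also conditioning on structural fatigue=true:
Weight on overloaded truck=true, given the evidence: 0.69×0.06 = 0.041400
Denominator P(strain alarm | structural fatigue): 0.44×0.94 + 0.69×0.06 = 0.455000
P(overloaded truck | strain alarm, structural fatigue) = 0.041400/0.455000 ≈ 0.091

P(overloaded truck | strain alarm) ≈ 0.109; P(overloaded truck | strain alarm, structural fatigue) ≈ 0.091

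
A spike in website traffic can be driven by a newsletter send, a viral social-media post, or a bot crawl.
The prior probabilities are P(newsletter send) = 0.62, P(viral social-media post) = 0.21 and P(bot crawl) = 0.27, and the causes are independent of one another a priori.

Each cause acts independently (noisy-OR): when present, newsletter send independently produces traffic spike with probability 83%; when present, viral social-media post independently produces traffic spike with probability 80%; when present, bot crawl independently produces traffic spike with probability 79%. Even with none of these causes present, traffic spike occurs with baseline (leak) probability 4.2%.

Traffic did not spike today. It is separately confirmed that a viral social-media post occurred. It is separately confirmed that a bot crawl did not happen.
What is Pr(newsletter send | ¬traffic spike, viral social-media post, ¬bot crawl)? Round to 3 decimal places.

Pr(newsletter send | ¬traffic spike, viral social-media post, ¬bot crawl) ≈ 0.217

Under noisy-OR, P(traffic spike | causes) = 1 − (1−0.042)·∏(1−qᵢ) over the active causes.
P(¬traffic spike | viral social-media post, ¬bot crawl) = 0.1916×0.38 + 0.032572×0.62 = 0.072808 + 0.020195 = 0.093003
Of this, 0.020195 comes from 0.032572×0.62 (the newsletter send=true cases).
P(newsletter send | ¬traffic spike, viral social-media post, ¬bot crawl) = 0.020195 / 0.093003 ≈ 0.217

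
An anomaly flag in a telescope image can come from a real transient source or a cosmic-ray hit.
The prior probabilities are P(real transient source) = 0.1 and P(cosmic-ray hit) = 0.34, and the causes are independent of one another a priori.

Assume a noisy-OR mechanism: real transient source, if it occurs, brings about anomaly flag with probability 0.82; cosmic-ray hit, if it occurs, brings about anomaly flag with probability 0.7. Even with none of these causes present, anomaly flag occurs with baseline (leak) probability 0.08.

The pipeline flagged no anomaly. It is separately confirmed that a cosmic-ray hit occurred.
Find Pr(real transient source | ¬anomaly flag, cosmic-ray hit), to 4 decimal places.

Under noisy-OR, P(anomaly flag | causes) = 1 − (1−0.08)·∏(1−qᵢ) over the active causes.
Enumerate both values of real transient source and weight by the priors:
  P(¬anomaly flag | cosmic-ray hit) = 0.276·0.9 + 0.04968·0.1
        = 0.248400 + 0.004968 = 0.253368
The terms with real transient source present sum to 0.004968, so
  P(real transient source | ¬anomaly flag, cosmic-ray hit) = 0.004968 / 0.253368 ≈ 0.0196

Pr(real transient source | ¬anomaly flag, cosmic-ray hit) ≈ 0.0196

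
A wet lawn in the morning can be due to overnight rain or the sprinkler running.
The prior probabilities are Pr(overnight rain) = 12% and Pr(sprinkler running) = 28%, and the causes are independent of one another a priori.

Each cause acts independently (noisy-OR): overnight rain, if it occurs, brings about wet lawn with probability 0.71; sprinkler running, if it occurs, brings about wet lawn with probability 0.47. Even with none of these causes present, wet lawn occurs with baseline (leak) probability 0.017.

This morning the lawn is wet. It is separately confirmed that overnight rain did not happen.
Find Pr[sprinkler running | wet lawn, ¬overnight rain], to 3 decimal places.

Pr[sprinkler running | wet lawn, ¬overnight rain] ≈ 0.916

Under noisy-OR, P(wet lawn | causes) = 1 − (1−0.017)·∏(1−qᵢ) over the active causes.
P(wet lawn | ¬overnight rain) = 0.017*0.72 + 0.47901*0.28 = 0.012240 + 0.134123 = 0.146363
Restricting to configurations with sprinkler running present: 0.47901*0.28 = 0.134123.
So P(sprinkler running | wet lawn, ¬overnight rain) = 0.134123/0.146363 ≈ 0.916.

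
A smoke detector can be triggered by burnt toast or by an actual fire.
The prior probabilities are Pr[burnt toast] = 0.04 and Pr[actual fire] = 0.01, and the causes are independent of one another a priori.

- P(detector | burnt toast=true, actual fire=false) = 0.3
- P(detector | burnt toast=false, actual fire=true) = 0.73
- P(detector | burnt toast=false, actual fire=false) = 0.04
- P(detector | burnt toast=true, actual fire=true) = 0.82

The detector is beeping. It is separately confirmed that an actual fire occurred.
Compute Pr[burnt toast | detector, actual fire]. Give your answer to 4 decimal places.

Pr[burnt toast | detector, actual fire] ≈ 0.0447

Weight on burnt toast=true, given the evidence: 0.82×0.04 = 0.032800
Denominator P(detector | actual fire): 0.73×0.96 + 0.82×0.04 = 0.733600
P(burnt toast | detector, actual fire) = 0.032800/0.733600 ≈ 0.0447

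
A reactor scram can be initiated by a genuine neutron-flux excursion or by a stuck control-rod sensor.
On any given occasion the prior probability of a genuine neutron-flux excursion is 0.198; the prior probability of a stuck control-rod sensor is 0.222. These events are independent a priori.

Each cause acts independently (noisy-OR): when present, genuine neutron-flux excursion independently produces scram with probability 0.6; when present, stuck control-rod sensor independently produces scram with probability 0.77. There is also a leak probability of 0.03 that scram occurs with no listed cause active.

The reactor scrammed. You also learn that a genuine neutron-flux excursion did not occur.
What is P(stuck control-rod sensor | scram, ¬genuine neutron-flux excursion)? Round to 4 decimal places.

Under noisy-OR, P(scram | causes) = 1 − (1−0.03)·∏(1−qᵢ) over the active causes.
P(scram | ¬genuine neutron-flux excursion) = 0.03·0.778 + 0.7769·0.222 = 0.023340 + 0.172472 = 0.195812
Of this, 0.172472 comes from 0.7769·0.222 (the stuck control-rod sensor=true cases).
Hence the posterior is 0.172472/0.195812 ≈ 0.8808.

P(stuck control-rod sensor | scram, ¬genuine neutron-flux excursion) ≈ 0.8808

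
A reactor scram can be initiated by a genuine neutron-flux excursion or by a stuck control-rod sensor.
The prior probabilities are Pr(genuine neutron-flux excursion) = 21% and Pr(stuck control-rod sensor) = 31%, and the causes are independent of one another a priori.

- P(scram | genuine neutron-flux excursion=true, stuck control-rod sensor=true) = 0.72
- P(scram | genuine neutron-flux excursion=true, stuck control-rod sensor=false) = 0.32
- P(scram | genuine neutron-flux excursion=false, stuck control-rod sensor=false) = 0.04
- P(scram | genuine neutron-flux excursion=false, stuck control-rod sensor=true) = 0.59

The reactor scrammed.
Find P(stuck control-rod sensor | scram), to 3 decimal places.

P(stuck control-rod sensor | scram) ≈ 0.737

P(scram) = 0.04*0.79*0.69 + 0.59*0.79*0.31 + 0.32*0.21*0.69 + 0.72*0.21*0.31 = 0.021804 + 0.144491 + 0.046368 + 0.046872 = 0.259535
The stuck control-rod sensor-present share is 0.144491 + 0.046872 = 0.191363.
P(stuck control-rod sensor | scram) = 0.191363 / 0.259535 ≈ 0.737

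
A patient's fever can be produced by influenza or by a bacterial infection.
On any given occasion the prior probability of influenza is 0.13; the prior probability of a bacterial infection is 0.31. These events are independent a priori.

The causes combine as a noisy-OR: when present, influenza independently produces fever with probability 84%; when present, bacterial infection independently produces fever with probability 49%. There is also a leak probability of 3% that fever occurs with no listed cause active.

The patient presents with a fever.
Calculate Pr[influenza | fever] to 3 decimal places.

Under noisy-OR, P(fever | causes) = 1 − (1−0.03)·∏(1−qᵢ) over the active causes.
Numerator (weight on configurations with influenza): 0.075779 + 0.037110 = 0.112889
The normalizing constant is 0.03·0.87·0.69 + 0.5053·0.87·0.31 + 0.8448·0.13·0.69 + 0.920848·0.13·0.31 = 0.267177
Posterior = 0.112889 / 0.267177 ≈ 0.423

Pr[influenza | fever] ≈ 0.423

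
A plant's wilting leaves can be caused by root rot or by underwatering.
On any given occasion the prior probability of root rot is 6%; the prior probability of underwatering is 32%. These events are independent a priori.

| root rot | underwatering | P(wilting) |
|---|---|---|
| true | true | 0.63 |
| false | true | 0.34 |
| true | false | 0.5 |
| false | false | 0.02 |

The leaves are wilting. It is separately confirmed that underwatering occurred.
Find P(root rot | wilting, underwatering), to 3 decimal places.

P(root rot | wilting, underwatering) ≈ 0.106

P(wilting | underwatering) = 0.34·0.94 + 0.63·0.06 = 0.319600 + 0.037800 = 0.357400
The root rot-present share is 0.63·0.06 = 0.037800.
P(root rot | wilting, underwatering) = 0.037800 / 0.357400 ≈ 0.106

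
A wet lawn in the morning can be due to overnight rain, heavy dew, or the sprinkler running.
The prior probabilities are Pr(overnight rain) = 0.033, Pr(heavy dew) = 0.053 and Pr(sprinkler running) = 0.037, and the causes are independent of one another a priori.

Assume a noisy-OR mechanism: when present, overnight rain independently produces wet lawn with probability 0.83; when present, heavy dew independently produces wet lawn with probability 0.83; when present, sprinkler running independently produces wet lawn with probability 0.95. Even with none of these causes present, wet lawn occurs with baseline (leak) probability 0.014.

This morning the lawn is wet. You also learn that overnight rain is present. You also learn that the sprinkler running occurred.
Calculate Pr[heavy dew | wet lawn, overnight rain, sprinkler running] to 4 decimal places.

Under noisy-OR, P(wet lawn | causes) = 1 − (1−0.014)·∏(1−qᵢ) over the active causes.
P(wet lawn | overnight rain, sprinkler running) = 0.991619*0.947 + 0.998575*0.053 = 0.939063 + 0.052924 = 0.991987
The heavy dew-present share is 0.998575*0.053 = 0.052924.
P(heavy dew | wet lawn, overnight rain, sprinkler running) = 0.052924 / 0.991987 ≈ 0.0534

Pr[heavy dew | wet lawn, overnight rain, sprinkler running] ≈ 0.0534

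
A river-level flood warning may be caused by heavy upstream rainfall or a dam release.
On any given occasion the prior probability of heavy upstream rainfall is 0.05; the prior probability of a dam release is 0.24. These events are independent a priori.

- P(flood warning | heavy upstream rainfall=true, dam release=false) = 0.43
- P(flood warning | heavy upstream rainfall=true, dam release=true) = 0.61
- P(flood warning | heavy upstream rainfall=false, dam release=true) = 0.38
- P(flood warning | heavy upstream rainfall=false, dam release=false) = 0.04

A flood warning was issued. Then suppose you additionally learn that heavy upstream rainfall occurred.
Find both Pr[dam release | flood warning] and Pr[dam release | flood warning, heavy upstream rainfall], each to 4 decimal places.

By total probability over the 4 (heavy upstream rainfall, dam release) configurations:
  P(flood warning) = 0.04×0.95×0.76 + 0.38×0.95×0.24 + 0.43×0.05×0.76 + 0.61×0.05×0.24
        = 0.028880 + 0.086640 + 0.016340 + 0.007320 = 0.139180
The terms with dam release present sum to 0.093960, so
  P(dam release | flood warning) = 0.093960 / 0.139180 ≈ 0.6751

Now also conditioning on heavy upstream rainfall=true:
For the numerator, keep only dam release=true terms: 0.61·0.24 = 0.146400
Normalizer over all consistent configurations: 0.43·0.76 + 0.61·0.24 = 0.473200
P(dam release | flood warning, heavy upstream rainfall) = 0.146400/0.473200 ≈ 0.3094
Conditioning on heavy upstream rainfall lowers the posterior on dam release: the classic explaining-away effect in a common-effect structure.

Pr[dam release | flood warning] ≈ 0.6751; Pr[dam release | flood warning, heavy upstream rainfall] ≈ 0.3094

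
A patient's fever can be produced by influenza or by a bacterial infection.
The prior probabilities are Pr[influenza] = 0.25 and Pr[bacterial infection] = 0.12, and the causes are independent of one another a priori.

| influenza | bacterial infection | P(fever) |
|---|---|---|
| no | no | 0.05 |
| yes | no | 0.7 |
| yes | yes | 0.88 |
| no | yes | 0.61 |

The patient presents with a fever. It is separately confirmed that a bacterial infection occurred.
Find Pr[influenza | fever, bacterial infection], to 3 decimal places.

P(fever | bacterial infection) = 0.61·0.75 + 0.88·0.25 = 0.457500 + 0.220000 = 0.677500
The influenza-present share is 0.88·0.25 = 0.220000.
Hence the posterior is 0.220000/0.677500 ≈ 0.325.

Pr[influenza | fever, bacterial infection] ≈ 0.325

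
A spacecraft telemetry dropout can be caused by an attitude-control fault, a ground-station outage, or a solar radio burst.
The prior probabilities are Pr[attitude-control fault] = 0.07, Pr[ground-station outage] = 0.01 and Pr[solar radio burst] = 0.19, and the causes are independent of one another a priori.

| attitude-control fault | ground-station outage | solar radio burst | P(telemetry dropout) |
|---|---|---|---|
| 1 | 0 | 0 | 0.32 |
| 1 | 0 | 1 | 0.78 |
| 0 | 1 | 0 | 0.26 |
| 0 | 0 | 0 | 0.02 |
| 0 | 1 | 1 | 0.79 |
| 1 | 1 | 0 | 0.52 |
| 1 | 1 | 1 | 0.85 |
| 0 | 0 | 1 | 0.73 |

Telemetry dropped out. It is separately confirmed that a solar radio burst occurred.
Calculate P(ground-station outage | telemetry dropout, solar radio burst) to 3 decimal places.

P(telemetry dropout | solar radio burst) = 0.73*0.93*0.99 + 0.79*0.93*0.01 + 0.78*0.07*0.99 + 0.85*0.07*0.01 = 0.672111 + 0.007347 + 0.054054 + 0.000595 = 0.734107
Restricting to configurations with ground-station outage present: 0.007347 + 0.000595 = 0.007942.
Hence the posterior is 0.007942/0.734107 ≈ 0.011.

P(ground-station outage | telemetry dropout, solar radio burst) ≈ 0.011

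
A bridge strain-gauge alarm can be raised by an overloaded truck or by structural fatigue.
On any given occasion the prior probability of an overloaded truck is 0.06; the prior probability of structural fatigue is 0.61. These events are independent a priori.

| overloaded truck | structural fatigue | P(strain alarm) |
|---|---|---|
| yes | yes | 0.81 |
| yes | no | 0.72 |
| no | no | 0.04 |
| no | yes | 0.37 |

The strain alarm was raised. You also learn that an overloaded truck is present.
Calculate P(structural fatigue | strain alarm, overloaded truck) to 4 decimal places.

P(structural fatigue | strain alarm, overloaded truck) ≈ 0.6376

Numerator (weight on configurations with structural fatigue): 0.81*0.61 = 0.494100
Normalizer over all consistent configurations: 0.72*0.39 + 0.81*0.61 = 0.774900
Posterior = 0.494100 / 0.774900 ≈ 0.6376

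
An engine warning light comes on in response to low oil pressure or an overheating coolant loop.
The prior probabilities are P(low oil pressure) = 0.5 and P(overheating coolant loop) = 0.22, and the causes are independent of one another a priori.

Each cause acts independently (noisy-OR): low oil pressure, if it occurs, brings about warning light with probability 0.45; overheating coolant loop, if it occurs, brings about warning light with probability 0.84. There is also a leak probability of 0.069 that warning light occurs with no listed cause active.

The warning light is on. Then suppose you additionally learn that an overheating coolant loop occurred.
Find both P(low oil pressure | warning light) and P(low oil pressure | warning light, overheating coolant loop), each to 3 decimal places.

P(low oil pressure | warning light) ≈ 0.707; P(low oil pressure | warning light, overheating coolant loop) ≈ 0.519

Under noisy-OR, P(warning light | causes) = 1 − (1−0.069)·∏(1−qᵢ) over the active causes.
P(warning light) = 0.069*0.5*0.78 + 0.85104*0.5*0.22 + 0.48795*0.5*0.78 + 0.918072*0.5*0.22 = 0.026910 + 0.093614 + 0.190301 + 0.100988 = 0.411813
Of this, 0.291289 comes from 0.190301 + 0.100988 (the low oil pressure=true cases).
So P(low oil pressure | warning light) = 0.291289/0.411813 ≈ 0.707.

With the extra evidence:
Sum P(warning light|·) weighted by the priors over both values of low oil pressure:
  P(warning light | overheating coolant loop) = 0.85104×0.5 + 0.918072×0.5
        = 0.425520 + 0.459036 = 0.884556
Keeping only the low oil pressure-present terms gives 0.459036, so
  P(low oil pressure | warning light, overheating coolant loop) = 0.459036 / 0.884556 ≈ 0.519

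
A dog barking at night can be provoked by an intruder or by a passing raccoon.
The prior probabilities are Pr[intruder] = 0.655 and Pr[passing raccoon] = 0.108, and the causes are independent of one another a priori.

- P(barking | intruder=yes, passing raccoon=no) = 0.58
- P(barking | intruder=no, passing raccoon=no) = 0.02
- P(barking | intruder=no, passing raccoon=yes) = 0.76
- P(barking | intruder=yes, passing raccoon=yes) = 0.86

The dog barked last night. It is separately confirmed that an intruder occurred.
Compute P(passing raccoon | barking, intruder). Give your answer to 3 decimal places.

P(passing raccoon | barking, intruder) ≈ 0.152

Sum P(barking|·) weighted by the priors over both values of passing raccoon:
  P(barking | intruder) = 0.58×0.892 + 0.86×0.108
        = 0.517360 + 0.092880 = 0.610240
The terms with passing raccoon present sum to 0.092880, so
  P(passing raccoon | barking, intruder) = 0.092880 / 0.610240 ≈ 0.152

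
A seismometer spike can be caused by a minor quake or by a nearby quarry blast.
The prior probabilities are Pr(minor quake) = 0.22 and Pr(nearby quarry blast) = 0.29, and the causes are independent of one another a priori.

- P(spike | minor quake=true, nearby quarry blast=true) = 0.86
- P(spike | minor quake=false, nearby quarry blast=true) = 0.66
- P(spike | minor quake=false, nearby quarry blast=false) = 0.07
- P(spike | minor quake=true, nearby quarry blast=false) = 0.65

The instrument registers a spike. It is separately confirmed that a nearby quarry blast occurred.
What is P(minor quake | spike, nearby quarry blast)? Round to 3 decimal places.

P(minor quake | spike, nearby quarry blast) ≈ 0.269

Weight on minor quake=true, given the evidence: 0.86·0.22 = 0.189200
Normalizer over all consistent configurations: 0.66·0.78 + 0.86·0.22 = 0.704000
P(minor quake | spike, nearby quarry blast) = 0.189200/0.704000 ≈ 0.269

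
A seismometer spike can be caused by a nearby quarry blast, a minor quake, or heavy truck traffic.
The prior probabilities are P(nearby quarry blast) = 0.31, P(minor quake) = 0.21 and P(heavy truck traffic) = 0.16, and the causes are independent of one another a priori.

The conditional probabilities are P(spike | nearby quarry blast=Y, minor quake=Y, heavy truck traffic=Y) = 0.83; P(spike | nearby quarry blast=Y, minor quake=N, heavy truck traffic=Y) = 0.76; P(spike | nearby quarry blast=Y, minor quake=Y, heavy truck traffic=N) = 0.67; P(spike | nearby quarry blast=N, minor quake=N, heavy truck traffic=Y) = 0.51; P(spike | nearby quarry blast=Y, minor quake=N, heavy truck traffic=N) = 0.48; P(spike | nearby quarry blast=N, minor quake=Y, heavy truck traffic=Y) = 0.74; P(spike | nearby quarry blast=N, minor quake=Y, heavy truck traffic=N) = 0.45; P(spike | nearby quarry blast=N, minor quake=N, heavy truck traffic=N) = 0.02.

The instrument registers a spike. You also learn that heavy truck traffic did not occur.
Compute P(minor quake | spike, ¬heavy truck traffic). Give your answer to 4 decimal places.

P(minor quake | spike, ¬heavy truck traffic) ≈ 0.4586

Enumerate the 4 (nearby quarry blast, minor quake) configurations and weight by the priors:
  P(spike | ¬heavy truck traffic) = 0.02·0.69·0.79 + 0.45·0.69·0.21 + 0.48·0.31·0.79 + 0.67·0.31·0.21
        = 0.010902 + 0.065205 + 0.117552 + 0.043617 = 0.237276
Keeping only the minor quake-present terms gives 0.108822, so
  P(minor quake | spike, ¬heavy truck traffic) = 0.108822 / 0.237276 ≈ 0.4586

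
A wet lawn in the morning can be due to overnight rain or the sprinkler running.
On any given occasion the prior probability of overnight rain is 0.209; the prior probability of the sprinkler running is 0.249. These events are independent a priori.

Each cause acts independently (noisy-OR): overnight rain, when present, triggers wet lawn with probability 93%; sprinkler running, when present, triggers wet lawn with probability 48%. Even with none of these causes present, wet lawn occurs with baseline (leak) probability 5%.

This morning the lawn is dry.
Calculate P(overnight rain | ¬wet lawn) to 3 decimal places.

P(overnight rain | ¬wet lawn) ≈ 0.018

Under noisy-OR, P(wet lawn | causes) = 1 − (1−0.05)·∏(1−qᵢ) over the active causes.
Weight on overnight rain=true, given the evidence: 0.010438 + 0.001800 = 0.012238
The normalizing constant is 0.95×0.791×0.751 + 0.494×0.791×0.249 + 0.0665×0.209×0.751 + 0.03458×0.209×0.249 = 0.673875
P(overnight rain | ¬wet lawn) = 0.012238/0.673875 ≈ 0.018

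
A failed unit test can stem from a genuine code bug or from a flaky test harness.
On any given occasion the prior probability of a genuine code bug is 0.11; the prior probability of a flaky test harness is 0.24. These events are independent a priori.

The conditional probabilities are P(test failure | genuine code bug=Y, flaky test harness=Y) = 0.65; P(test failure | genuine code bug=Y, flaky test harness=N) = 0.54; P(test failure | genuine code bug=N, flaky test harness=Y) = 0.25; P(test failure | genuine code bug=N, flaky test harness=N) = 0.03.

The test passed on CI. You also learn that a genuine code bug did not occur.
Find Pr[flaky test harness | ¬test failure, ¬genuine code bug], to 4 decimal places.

Pr[flaky test harness | ¬test failure, ¬genuine code bug] ≈ 0.1962

P(¬test failure | ¬genuine code bug) = 0.97*0.76 + 0.75*0.24 = 0.737200 + 0.180000 = 0.917200
Restricting to configurations with flaky test harness present: 0.75*0.24 = 0.180000.
Hence the posterior is 0.180000/0.917200 ≈ 0.1962.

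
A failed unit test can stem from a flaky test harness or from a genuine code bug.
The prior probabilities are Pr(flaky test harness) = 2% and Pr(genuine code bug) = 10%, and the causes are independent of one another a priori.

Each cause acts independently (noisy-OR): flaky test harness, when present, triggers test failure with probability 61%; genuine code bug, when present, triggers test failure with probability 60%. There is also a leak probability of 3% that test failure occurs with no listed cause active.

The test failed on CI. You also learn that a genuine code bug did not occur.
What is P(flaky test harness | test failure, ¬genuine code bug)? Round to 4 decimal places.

Under noisy-OR, P(test failure | causes) = 1 − (1−0.03)·∏(1−qᵢ) over the active causes.
P(test failure | ¬genuine code bug) = 0.03·0.98 + 0.6217·0.02 = 0.029400 + 0.012434 = 0.041834
The flaky test harness-present share is 0.6217·0.02 = 0.012434.
P(flaky test harness | test failure, ¬genuine code bug) = 0.012434 / 0.041834 ≈ 0.2972

P(flaky test harness | test failure, ¬genuine code bug) ≈ 0.2972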